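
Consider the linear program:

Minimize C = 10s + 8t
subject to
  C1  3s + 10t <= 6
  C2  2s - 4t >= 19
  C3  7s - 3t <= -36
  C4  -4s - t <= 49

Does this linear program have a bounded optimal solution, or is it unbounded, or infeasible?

bounded optimum

Feasible corners and C = 10s + 8t:
  (-201/22, -205/22) → C = -1825/11
  (-59/6, -29/3) → C = -527/3
  (-183/19, -199/19) → C = -3422/19
The feasible region has finitely many vertices and no improving ray; the minimum is -3422/19 at (-183/19, -199/19).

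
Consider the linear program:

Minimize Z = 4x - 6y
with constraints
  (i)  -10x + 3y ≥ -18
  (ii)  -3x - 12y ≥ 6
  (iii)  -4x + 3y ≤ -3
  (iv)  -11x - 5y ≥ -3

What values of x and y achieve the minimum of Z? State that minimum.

x = 6/19, y = -11/19, minimum Z = 90/19

Vertices and Z = 4x - 6y:
  (99/83, -168/83) → Z = 1404/83
  (6/19, -11/19) → Z = 90/19
  (22/39, -25/39) → Z = 238/39
The feasible region is unbounded (it extends along (-3, -10), (-3, -4)), but Z strictly increases along every unbounded feasible direction, so there is no improving ray and the minimum is attained at a vertex.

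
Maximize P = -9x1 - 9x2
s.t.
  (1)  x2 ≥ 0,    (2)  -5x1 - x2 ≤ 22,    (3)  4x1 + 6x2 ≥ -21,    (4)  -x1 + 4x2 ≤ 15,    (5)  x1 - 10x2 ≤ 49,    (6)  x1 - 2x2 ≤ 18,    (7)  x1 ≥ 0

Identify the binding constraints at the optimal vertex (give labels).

(1) and (7)

Vertices and P = -9x1 - 9x2:
  (18, 0) → P = -162
  (0, 0) → P = 0
  (51, 33/2) → P = -1215/2
  (0, 15/4) → P = -135/4

The maximum is at (0, 0). Substituting into each constraint, equality holds for (1) and (7); the remaining constraints have slack.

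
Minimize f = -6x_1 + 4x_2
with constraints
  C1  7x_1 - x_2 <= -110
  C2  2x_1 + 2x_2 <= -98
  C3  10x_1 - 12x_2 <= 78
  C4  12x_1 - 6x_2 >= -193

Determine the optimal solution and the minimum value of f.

x_1 = -255/11, x_2 = -284/11, minimum f = 394/11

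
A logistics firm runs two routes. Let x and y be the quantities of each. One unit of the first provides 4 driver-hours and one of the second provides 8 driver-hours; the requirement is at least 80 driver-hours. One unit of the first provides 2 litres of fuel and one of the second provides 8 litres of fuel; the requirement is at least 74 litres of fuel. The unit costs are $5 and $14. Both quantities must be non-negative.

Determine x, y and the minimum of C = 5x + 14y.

x = 3, y = 17/2, minimum C = 134

Vertices and C = 5x + 14y:
  (0, 10) → C = 140
  (37, 0) → C = 185
  (3, 17/2) → C = 134
The feasible region is unbounded (it extends along (0, 1), (1, 0)), but C strictly increases along every unbounded feasible direction, so there is no improving ray and the minimum is attained at a vertex.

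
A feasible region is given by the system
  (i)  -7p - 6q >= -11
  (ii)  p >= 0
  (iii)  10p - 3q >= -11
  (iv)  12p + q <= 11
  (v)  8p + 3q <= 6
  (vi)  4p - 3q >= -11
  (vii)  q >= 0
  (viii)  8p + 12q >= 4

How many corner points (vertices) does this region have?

5

The feasible vertices (each the meet of two boundaries and inside every other half-plane) are:
  (0, 11/6)
  (1/9, 46/27)
  (0, 1/3)
  (3/4, 0)
  (1/2, 0)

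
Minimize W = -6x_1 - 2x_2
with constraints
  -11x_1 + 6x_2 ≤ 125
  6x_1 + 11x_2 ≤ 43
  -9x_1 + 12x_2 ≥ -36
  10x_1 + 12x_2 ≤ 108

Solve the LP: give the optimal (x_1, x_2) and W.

x_1 = 16/3, x_2 = 1, minimum W = -34

Corner points and W = -6x_1 - 2x_2:
  (-1117/157, 1223/157) → W = 4256/157
  (-22, -39/2) → W = 171
  (16/3, 1) → W = -34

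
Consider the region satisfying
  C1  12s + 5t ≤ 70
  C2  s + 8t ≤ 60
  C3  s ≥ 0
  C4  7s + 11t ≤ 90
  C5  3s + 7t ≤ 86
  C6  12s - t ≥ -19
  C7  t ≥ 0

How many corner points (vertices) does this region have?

The feasible vertices (each the meet of two boundaries and inside every other half-plane) are:
  (320/97, 590/97)
  (35/6, 0)
  (0, 15/2)
  (4/3, 22/3)
  (0, 0)

5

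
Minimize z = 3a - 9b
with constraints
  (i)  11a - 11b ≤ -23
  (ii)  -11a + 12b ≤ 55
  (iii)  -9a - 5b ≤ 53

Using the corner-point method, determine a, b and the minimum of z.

Feasible corners and z = 3a - 9b:
  (329/11, 32) → z = -2181/11
  (-349/77, -188/77) → z = 645/77
  (-911/163, -88/163) → z = -1941/163

a = 329/11, b = 32, minimum z = -2181/11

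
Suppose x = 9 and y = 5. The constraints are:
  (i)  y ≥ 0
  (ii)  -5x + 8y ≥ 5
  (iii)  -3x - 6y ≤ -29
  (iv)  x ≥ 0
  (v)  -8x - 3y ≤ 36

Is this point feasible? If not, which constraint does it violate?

not feasible — violates (ii)

Constraint (ii): -5x + 8y = -5, which is not ≥ 5. All other constraints are satisfied.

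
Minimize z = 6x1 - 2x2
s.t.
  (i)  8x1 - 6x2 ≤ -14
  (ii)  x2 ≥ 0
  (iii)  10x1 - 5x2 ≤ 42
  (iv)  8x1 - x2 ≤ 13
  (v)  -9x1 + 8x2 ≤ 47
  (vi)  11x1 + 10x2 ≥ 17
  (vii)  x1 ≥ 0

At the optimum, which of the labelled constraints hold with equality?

(v) and (vii)

Feasible corners and z = 6x1 - 2x2:
  (23/10, 27/5) → z = 3
  (0, 7/3) → z = -14/3
  (151/55, 493/55) → z = -16/11
  (0, 47/8) → z = -47/4

The minimum is at (0, 47/8). Substituting into each constraint, equality holds for (v) and (vii); the remaining constraints have slack.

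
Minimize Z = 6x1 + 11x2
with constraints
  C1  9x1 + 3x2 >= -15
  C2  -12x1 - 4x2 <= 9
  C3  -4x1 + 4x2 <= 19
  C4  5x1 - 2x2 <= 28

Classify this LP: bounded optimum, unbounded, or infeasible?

bounded optimum

Corner points and Z = 6x1 + 11x2:
  (-7/4, 3) → Z = 45/2
  (47/22, -381/44) → Z = -3627/44
  (25/2, 69/4) → Z = 1059/4
The feasible region has finitely many vertices and no improving ray; the minimum is -3627/44 at (47/22, -381/44).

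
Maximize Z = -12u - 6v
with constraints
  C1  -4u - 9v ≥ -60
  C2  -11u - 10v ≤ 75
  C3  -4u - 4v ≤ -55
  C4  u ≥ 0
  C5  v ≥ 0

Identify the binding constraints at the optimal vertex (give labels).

Vertices and Z = -12u - 6v:
  (51/4, 1) → Z = -159
  (15, 0) → Z = -180
  (55/4, 0) → Z = -165

The maximum is at (51/4, 1). Substituting into each constraint, equality holds for C1 and C3; the remaining constraints have slack.

C1 and C3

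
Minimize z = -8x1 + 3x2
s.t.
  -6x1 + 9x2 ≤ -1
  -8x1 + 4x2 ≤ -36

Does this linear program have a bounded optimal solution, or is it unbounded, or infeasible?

unbounded

From the feasible point (20/3, 13/3), moving in the direction (9, 6) keeps every constraint satisfied while z decreases without bound.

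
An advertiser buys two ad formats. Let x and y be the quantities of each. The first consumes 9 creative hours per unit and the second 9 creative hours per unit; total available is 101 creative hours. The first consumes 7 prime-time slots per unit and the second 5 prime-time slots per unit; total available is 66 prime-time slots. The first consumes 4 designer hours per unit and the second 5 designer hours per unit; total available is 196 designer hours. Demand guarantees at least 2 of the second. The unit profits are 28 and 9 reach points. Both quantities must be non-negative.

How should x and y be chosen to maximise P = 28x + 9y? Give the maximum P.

x = 8, y = 2, maximum P = 242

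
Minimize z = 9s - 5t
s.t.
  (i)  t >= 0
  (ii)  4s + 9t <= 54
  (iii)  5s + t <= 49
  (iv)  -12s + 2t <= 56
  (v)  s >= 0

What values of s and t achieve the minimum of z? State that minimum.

Vertices and z = 9s - 5t:
  (49/5, 0) → z = 441/5
  (0, 0) → z = 0
  (387/41, 74/41) → z = 3113/41
  (0, 6) → z = -30

s = 0, t = 6, minimum z = -30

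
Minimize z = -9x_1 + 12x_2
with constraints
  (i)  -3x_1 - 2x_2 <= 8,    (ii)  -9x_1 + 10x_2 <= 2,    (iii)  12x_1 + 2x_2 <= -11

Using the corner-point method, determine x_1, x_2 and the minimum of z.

x_1 = -1/3, x_2 = -7/2, minimum z = -39

Vertices and z = -9x_1 + 12x_2:
  (-7/4, -11/8) → z = -3/4
  (-1/3, -7/2) → z = -39
  (-19/23, -25/46) → z = 21/23

The binding constraints are -3x_1 - 2x_2 = 8 and 12x_1 + 2x_2 = -11.
Solving simultaneously gives x_1 = -1/3, x_2 = -7/2.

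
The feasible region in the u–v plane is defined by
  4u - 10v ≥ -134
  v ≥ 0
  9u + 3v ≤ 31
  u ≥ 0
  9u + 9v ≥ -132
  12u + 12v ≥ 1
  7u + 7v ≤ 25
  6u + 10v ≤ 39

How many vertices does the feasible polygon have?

5

Pairwise boundary intersections that survive every other constraint:
  (31/9, 0)
  (1/12, 0)
  (71/21, 4/21)
  (0, 1/12)
  (0, 25/7)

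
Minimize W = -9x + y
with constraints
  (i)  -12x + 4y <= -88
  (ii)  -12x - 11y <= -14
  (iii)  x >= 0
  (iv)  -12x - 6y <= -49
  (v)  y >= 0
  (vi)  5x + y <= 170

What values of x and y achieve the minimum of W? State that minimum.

Vertices and W = -9x + y:
  (22/3, 0) → W = -66
  (24, 50) → W = -166
  (34, 0) → W = -306

The optimum lies where y = 0 and 5x + y = 170.
Solving simultaneously gives x = 34, y = 0.

x = 34, y = 0, minimum W = -306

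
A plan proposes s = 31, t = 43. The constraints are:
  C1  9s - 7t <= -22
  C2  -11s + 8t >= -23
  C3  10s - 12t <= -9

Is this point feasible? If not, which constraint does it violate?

feasible

C1: -22 ≤ -22 ✓
C2: 3 ≥ -23 ✓
C3: -206 ≤ -9 ✓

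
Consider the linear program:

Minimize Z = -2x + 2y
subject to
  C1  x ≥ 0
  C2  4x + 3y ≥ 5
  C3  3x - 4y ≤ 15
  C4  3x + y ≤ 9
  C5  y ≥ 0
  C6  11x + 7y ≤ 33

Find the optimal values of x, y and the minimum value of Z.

x = 3, y = 0, minimum Z = -6

Extreme points and Z = -2x + 2y:
  (0, 5/3) → Z = 10/3
  (0, 33/7) → Z = 66/7
  (5/4, 0) → Z = -5/2
  (3, 0) → Z = -6

At the optimal vertex, 3x + y = 9 and y = 0.
Solving simultaneously gives x = 3, y = 0.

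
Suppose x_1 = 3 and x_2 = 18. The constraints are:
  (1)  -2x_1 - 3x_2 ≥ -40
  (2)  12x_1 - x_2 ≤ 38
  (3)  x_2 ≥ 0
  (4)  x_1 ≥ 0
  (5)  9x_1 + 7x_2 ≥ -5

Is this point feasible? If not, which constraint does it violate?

not feasible — violates (1)

Constraint (1): -2x_1 - 3x_2 = -60, which is not ≥ -40. All other constraints are satisfied.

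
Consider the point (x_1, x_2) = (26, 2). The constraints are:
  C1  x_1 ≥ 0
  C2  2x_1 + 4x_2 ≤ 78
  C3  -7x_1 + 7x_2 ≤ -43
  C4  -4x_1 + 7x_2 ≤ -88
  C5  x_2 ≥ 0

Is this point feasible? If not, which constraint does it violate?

feasible

C1: 26 ≥ 0 ✓
C2: 60 ≤ 78 ✓
C3: -168 ≤ -43 ✓
C4: -90 ≤ -88 ✓
C5: 2 ≥ 0 ✓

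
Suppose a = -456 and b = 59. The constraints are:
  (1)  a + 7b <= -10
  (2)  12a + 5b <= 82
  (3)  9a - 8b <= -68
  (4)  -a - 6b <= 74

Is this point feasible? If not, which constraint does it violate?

Constraint (4): -a - 6b = 102, which is not ≤ 74. All other constraints are satisfied.

not feasible — violates (4)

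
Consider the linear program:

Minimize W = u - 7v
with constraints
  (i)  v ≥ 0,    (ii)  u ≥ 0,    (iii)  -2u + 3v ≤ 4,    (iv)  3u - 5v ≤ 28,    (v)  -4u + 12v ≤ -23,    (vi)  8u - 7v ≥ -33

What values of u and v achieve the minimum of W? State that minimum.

u = 221/16, v = 43/16, minimum W = -5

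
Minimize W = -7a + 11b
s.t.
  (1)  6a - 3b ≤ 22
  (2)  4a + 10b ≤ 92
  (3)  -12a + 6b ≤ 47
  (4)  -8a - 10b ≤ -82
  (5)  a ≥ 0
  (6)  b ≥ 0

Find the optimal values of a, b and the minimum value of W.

a = 233/42, b = 79/21, minimum W = 107/42

Extreme points and W = -7a + 11b:
  (62/9, 58/9) → W = 68/3
  (233/42, 79/21) → W = 107/42
  (41/72, 323/36) → W = 2273/24
  (11/84, 170/21) → W = 7403/84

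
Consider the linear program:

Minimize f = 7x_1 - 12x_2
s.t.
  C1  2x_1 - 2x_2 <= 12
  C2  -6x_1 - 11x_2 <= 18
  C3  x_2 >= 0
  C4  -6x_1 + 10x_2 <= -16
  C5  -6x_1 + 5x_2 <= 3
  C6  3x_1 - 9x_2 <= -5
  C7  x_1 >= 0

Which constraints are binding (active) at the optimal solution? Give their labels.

C1 and C4

Vertices and f = 7x_1 - 12x_2:
  (11, 5) → f = 17
  (59/6, 23/6) → f = 137/6
  (97/12, 13/4) → f = 211/12

The minimum is at (11, 5). Substituting into each constraint, equality holds for C1 and C4; the remaining constraints have slack.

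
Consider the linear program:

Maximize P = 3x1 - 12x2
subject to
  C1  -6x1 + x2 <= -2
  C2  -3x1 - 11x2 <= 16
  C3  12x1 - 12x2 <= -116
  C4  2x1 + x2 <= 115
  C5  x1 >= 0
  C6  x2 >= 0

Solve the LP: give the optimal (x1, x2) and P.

Feasible corners and P = 3x1 - 12x2:
  (7/3, 12) → P = -137
  (117/8, 343/4) → P = -7881/8
  (316/9, 403/9) → P = -432

x1 = 7/3, x2 = 12, maximum P = -137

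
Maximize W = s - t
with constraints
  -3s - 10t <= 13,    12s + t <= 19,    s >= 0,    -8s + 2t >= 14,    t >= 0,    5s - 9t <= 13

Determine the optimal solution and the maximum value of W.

The optimum lies where s = 0 and -8s + 2t = 14.
Solving simultaneously gives s = 0, t = 7.

s = 0, t = 7, maximum W = -7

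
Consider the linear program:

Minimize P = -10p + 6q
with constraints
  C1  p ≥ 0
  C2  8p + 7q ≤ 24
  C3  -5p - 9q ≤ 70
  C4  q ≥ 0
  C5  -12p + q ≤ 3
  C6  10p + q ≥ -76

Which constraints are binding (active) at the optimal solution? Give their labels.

Extreme points and P = -10p + 6q:
  (0, 0) → P = 0
  (0, 3) → P = 18
  (3, 0) → P = -30
  (3/92, 78/23) → P = 921/46

The minimum is at (3, 0). Substituting into each constraint, equality holds for C2 and C4; the remaining constraints have slack.

C2 and C4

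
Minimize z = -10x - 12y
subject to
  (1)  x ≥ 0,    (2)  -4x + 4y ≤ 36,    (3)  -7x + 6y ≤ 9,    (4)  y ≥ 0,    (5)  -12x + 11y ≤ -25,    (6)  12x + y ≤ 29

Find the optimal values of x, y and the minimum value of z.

Feasible corners and z = -10x - 12y:
  (25/12, 0) → z = -125/6
  (29/12, 0) → z = -145/6
  (43/18, 1/3) → z = -251/9

The optimum lies where -12x + 11y = -25 and 12x + y = 29.
Solving simultaneously gives x = 43/18, y = 1/3.

x = 43/18, y = 1/3, minimum z = -251/9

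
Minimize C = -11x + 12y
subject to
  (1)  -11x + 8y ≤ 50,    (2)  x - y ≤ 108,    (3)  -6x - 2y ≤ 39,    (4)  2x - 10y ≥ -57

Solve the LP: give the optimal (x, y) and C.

The binding constraints are x - y = 108 and -6x - 2y = 39.
Solving simultaneously gives x = 177/8, y = -687/8.

x = 177/8, y = -687/8, minimum C = -10191/8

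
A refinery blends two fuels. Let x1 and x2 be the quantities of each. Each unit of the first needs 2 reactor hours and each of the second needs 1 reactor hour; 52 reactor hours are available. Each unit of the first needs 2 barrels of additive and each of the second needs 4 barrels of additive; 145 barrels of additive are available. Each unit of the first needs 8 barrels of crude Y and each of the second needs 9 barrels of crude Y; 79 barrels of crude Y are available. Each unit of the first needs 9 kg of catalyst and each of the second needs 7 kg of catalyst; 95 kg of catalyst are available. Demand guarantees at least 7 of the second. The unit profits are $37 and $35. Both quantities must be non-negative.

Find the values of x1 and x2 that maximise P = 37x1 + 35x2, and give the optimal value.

x1 = 2, x2 = 7, maximum P = 319

Vertices and P = 37x1 + 35x2:
  (0, 79/9) → P = 2765/9
  (0, 7) → P = 245
  (2, 7) → P = 319

The optimum lies where 8x1 + 9x2 = 79 and x2 = 7.
Solving simultaneously gives x1 = 2, x2 = 7.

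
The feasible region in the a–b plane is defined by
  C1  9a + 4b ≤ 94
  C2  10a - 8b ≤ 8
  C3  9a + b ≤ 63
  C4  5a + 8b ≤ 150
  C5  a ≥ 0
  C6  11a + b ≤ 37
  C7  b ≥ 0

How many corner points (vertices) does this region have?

Of the 21 pairwise boundary intersections, those satisfying every inequality are:
  (152/49, 141/49)
  (4/5, 0)
  (0, 75/4)
  (146/83, 1465/83)
  (0, 0)

5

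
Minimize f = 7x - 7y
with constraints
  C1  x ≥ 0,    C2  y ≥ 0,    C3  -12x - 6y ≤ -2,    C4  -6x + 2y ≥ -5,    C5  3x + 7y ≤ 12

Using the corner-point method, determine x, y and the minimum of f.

x = 0, y = 12/7, minimum f = -12

Extreme points and f = 7x - 7y:
  (0, 1/3) → f = -7/3
  (0, 12/7) → f = -12
  (1/6, 0) → f = 7/6
  (5/6, 0) → f = 35/6
  (59/48, 19/16) → f = 7/24

The binding constraints are x = 0 and 3x + 7y = 12.
Solving simultaneously gives x = 0, y = 12/7.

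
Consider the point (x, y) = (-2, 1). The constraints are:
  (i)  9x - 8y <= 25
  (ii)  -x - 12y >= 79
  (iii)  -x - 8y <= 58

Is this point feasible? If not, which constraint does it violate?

not feasible — violates (ii)

Constraint (ii): -x - 12y = -10, which is not ≥ 79. All other constraints are satisfied.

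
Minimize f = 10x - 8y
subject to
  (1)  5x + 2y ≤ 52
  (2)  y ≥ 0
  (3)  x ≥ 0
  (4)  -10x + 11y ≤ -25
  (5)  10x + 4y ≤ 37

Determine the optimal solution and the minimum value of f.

x = 5/2, y = 0, minimum f = 25

Extreme points and f = 10x - 8y:
  (5/2, 0) → f = 25
  (37/10, 0) → f = 37
  (169/50, 4/5) → f = 137/5

The optimum lies where y = 0 and -10x + 11y = -25.
Solving simultaneously gives x = 5/2, y = 0.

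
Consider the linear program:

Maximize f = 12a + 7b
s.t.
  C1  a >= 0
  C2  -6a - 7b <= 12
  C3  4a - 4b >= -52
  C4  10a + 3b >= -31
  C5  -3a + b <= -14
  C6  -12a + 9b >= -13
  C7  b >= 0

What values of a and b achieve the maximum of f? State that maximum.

Feasible corners and f = 12a + 7b:
  (27/2, 53/2) → f = 695/2
  (130/3, 169/3) → f = 2743/3
  (113/15, 43/5) → f = 753/5

At the optimal vertex, 4a - 4b = -52 and -12a + 9b = -13.
Solving simultaneously gives a = 130/3, b = 169/3.

a = 130/3, b = 169/3, maximum f = 2743/3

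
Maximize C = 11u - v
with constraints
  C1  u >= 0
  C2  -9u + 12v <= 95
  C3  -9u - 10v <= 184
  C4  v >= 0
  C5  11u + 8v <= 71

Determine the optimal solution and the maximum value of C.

u = 71/11, v = 0, maximum C = 71

Feasible corners and C = 11u - v:
  (0, 95/12) → C = -95/12
  (0, 0) → C = 0
  (23/51, 421/51) → C = -56/17
  (71/11, 0) → C = 71

The optimum lies where v = 0 and 11u + 8v = 71.
Solving simultaneously gives u = 71/11, v = 0.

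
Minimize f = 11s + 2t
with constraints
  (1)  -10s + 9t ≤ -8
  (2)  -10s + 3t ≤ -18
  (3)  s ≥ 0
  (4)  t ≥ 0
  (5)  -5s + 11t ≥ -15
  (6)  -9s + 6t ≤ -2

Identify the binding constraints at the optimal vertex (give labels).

Corner points and f = 11s + 2t:
  (23/10, 5/3) → f = 859/30
  (9/5, 0) → f = 99/5
  (3, 0) → f = 33
The feasible region is unbounded (it extends along (9, 10), (11, 5)), but f strictly increases along every unbounded feasible direction, so there is no improving ray and the minimum is attained at a vertex.

The minimum is at (9/5, 0). Substituting into each constraint, equality holds for (2) and (4); the remaining constraints have slack.

(2) and (4)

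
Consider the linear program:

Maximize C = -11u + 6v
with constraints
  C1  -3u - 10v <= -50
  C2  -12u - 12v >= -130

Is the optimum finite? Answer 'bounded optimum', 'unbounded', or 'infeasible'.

unbounded

From the feasible point (25/3, 5/2), moving in the direction (-10, 3) keeps every constraint satisfied while C increases without bound.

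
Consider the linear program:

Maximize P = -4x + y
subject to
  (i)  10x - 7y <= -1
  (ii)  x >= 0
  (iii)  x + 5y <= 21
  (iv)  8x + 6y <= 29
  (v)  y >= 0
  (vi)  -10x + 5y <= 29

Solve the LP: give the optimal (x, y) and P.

x = 0, y = 21/5, maximum P = 21/5

Feasible corners and P = -4x + y:
  (0, 1/7) → P = 1/7
  (197/116, 149/58) → P = -245/58
  (0, 21/5) → P = 21/5
  (19/34, 139/34) → P = 63/34

At the optimal vertex, x = 0 and x + 5y = 21.
Solving simultaneously gives x = 0, y = 21/5.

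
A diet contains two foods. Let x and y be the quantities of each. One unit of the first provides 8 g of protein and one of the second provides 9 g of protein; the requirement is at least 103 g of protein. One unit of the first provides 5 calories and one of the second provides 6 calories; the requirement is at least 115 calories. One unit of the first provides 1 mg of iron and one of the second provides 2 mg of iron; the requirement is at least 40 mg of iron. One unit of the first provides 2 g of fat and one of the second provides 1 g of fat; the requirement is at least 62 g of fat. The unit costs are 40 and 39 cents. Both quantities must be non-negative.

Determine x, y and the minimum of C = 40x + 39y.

Vertices and C = 40x + 39y:
  (0, 62) → C = 2418
  (40, 0) → C = 1600
  (28, 6) → C = 1354
The feasible region is unbounded (it extends along (0, 1), (1, 0)), but C strictly increases along every unbounded feasible direction, so there is no improving ray and the minimum is attained at a vertex.

The binding constraints are x + 2y = 40 and 2x + y = 62.
Solving simultaneously gives x = 28, y = 6.

x = 28, y = 6, minimum C = 1354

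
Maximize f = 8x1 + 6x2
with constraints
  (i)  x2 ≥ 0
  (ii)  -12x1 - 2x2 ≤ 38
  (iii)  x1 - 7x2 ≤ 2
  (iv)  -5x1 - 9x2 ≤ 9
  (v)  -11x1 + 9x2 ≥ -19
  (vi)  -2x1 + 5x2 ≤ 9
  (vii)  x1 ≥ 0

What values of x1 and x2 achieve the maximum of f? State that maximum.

x1 = 176/37, x2 = 137/37, maximum f = 2230/37

Vertices and f = 8x1 + 6x2:
  (19/11, 0) → f = 152/11
  (0, 0) → f = 0
  (176/37, 137/37) → f = 2230/37
  (0, 9/5) → f = 54/5

At the optimal vertex, -11x1 + 9x2 = -19 and -2x1 + 5x2 = 9.
Solving simultaneously gives x1 = 176/37, x2 = 137/37.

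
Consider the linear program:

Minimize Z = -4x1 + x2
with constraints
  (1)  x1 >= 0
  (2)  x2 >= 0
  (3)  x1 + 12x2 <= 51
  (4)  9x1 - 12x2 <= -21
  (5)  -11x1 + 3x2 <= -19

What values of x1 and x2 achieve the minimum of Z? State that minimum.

Feasible corners and Z = -4x1 + x2:
  (3, 4) → Z = -8
  (127/45, 542/135) → Z = -982/135
  (97/35, 134/35) → Z = -254/35

At the optimal vertex, x1 + 12x2 = 51 and 9x1 - 12x2 = -21.
Solving simultaneously gives x1 = 3, x2 = 4.

x1 = 3, x2 = 4, minimum Z = -8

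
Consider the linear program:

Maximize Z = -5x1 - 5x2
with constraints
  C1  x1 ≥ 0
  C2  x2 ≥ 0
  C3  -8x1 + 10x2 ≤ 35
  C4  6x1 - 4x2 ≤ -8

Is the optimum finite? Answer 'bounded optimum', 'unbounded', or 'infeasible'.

Feasible corners and Z = -5x1 - 5x2:
  (0, 7/2) → Z = -35/2
  (0, 2) → Z = -10
  (15/7, 73/14) → Z = -515/14
The feasible region has finitely many vertices and no improving ray; the maximum is -10 at (0, 2).

bounded optimum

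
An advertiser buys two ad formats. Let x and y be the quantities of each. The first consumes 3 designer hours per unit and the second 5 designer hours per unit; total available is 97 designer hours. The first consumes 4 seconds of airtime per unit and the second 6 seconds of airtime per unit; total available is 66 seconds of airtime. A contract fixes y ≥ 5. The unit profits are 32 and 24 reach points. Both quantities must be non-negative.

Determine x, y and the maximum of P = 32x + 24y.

x = 9, y = 5, maximum P = 408

Feasible corners and P = 32x + 24y:
  (0, 11) → P = 264
  (0, 5) → P = 120
  (9, 5) → P = 408

The optimum lies where 4x + 6y = 66 and y = 5.
Solving simultaneously gives x = 9, y = 5.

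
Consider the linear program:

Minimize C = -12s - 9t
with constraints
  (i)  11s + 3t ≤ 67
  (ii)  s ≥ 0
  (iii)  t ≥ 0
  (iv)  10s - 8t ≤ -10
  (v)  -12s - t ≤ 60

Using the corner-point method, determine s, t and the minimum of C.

Vertices and C = -12s - 9t:
  (0, 67/3) → C = -201
  (253/59, 390/59) → C = -6546/59
  (0, 5/4) → C = -45/4

s = 0, t = 67/3, minimum C = -201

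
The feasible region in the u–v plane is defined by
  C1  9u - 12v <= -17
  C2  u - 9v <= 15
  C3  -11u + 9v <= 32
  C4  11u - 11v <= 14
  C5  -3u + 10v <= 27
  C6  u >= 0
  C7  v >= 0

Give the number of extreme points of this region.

Intersecting each pair of boundary lines and keeping only the points that satisfy every inequality leaves:
  (77/27, 32/9)
  (0, 17/12)
  (0, 27/10)

3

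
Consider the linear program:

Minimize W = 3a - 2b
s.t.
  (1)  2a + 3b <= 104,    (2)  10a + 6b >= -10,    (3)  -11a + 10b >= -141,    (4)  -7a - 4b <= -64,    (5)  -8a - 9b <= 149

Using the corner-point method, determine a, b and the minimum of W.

Feasible corners and W = 3a - 2b:
  (1463/53, 862/53) → W = 2665/53
  (-224/13, 600/13) → W = -144
  (602/57, -283/114) → W = 2089/57

The binding constraints are 2a + 3b = 104 and -7a - 4b = -64.
Solving simultaneously gives a = -224/13, b = 600/13.

a = -224/13, b = 600/13, minimum W = -144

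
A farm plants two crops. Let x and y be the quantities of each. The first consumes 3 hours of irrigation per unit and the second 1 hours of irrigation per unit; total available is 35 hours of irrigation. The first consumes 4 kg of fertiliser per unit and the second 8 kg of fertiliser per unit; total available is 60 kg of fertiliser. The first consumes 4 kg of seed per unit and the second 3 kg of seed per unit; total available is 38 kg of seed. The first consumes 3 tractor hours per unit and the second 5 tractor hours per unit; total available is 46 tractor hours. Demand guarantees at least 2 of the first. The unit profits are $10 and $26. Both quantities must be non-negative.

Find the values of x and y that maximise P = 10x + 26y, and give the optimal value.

x = 2, y = 13/2, maximum P = 189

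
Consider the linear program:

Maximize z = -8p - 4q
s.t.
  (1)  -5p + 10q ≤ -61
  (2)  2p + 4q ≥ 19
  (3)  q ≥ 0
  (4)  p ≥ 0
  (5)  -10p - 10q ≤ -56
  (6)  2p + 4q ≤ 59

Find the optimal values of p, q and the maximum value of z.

Feasible corners and z = -8p - 4q:
  (61/5, 0) → z = -488/5
  (417/20, 173/40) → z = -1841/10
  (59/2, 0) → z = -236

At the optimal vertex, -5p + 10q = -61 and q = 0.
Solving simultaneously gives p = 61/5, q = 0.

p = 61/5, q = 0, maximum z = -488/5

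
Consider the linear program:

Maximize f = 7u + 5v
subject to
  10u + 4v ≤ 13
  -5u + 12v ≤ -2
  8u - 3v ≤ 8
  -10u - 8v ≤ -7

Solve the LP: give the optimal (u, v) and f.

u = 10/9, v = 8/27, maximum f = 250/27

Corner points and f = 7u + 5v:
  (10/9, 8/27) → f = 250/27
  (5/8, 3/32) → f = 155/32
  (85/94, -12/47) → f = 475/94

At the optimal vertex, -5u + 12v = -2 and 8u - 3v = 8.
Solving simultaneously gives u = 10/9, v = 8/27.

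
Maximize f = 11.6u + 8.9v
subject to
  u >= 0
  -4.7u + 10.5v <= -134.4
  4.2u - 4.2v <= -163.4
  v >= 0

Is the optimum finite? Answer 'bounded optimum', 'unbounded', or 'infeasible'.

The boundaries u = 0 and 4.2u - 4.2v = -163.4 meet at (0, 817/21), but that point violates -4.7u + 10.5v ≤ -134.4. Every candidate vertex is excluded by some other constraint, so the feasible region is empty.

infeasible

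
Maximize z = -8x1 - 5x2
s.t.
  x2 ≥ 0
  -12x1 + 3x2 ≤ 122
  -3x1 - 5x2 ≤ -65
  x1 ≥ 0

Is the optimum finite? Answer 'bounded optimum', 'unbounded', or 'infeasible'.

Extreme points and z = -8x1 - 5x2:
  (65/3, 0) → z = -520/3
  (0, 122/3) → z = -610/3
  (0, 13) → z = -65
The feasible region has finitely many vertices and no improving ray; the maximum is -65 at (0, 13).

bounded optimum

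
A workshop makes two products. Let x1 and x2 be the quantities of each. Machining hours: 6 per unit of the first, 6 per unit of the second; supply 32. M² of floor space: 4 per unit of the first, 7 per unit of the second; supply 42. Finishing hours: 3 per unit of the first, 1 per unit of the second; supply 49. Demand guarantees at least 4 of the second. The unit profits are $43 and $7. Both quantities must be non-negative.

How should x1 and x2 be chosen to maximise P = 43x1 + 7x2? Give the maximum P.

x1 = 4/3, x2 = 4, maximum P = 256/3

Feasible corners and P = 43x1 + 7x2:
  (0, 16/3) → P = 112/3
  (0, 4) → P = 28
  (4/3, 4) → P = 256/3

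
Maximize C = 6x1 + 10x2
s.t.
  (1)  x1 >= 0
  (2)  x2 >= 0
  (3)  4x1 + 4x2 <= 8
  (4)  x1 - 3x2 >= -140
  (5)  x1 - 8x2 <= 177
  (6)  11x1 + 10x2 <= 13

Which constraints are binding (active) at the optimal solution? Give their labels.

(1) and (6)

Corner points and C = 6x1 + 10x2:
  (0, 0) → C = 0
  (0, 13/10) → C = 13
  (13/11, 0) → C = 78/11

The maximum is at (0, 13/10). Substituting into each constraint, equality holds for (1) and (6); the remaining constraints have slack.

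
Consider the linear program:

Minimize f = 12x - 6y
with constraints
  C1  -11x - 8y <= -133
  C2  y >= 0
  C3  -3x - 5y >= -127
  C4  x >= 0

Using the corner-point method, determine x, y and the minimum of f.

Feasible corners and f = 12x - 6y:
  (133/11, 0) → f = 1596/11
  (0, 133/8) → f = -399/4
  (127/3, 0) → f = 508
  (0, 127/5) → f = -762/5

At the optimal vertex, -3x - 5y = -127 and x = 0.
Solving simultaneously gives x = 0, y = 127/5.

x = 0, y = 127/5, minimum f = -762/5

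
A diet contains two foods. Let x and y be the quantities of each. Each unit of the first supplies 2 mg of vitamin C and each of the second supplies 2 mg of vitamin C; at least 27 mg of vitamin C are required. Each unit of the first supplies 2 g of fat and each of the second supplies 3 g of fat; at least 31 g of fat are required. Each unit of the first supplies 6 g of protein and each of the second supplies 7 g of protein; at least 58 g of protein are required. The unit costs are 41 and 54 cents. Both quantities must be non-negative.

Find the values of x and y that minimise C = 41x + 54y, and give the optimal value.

x = 19/2, y = 4, minimum C = 1211/2

Feasible corners and C = 41x + 54y:
  (0, 27/2) → C = 729
  (31/2, 0) → C = 1271/2
  (19/2, 4) → C = 1211/2
The feasible region is unbounded (it extends along (0, 1), (1, 0)), but C strictly increases along every unbounded feasible direction, so there is no improving ray and the minimum is attained at a vertex.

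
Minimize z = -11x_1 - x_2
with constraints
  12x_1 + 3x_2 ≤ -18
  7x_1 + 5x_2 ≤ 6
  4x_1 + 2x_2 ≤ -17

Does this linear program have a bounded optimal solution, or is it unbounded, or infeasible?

From the feasible point (5/4, -11), moving in the direction (3, -12) keeps every constraint satisfied while z decreases without bound.

unbounded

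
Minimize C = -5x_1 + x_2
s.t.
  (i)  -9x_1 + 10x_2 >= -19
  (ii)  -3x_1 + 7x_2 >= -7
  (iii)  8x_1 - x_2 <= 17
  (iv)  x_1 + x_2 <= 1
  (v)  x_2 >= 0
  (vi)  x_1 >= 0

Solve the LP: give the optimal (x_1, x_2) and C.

x_1 = 1, x_2 = 0, minimum C = -5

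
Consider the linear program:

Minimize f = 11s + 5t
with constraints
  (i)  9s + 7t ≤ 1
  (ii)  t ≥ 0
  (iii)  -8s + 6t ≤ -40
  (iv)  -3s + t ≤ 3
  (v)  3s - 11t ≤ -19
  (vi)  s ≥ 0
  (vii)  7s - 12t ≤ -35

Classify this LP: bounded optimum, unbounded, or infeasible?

infeasible

The boundaries -8s + 6t = -40 and 7s - 12t = -35 meet at (115/9, 280/27), but that point violates 9s + 7t ≤ 1. Every candidate vertex is excluded by some other constraint, so the feasible region is empty.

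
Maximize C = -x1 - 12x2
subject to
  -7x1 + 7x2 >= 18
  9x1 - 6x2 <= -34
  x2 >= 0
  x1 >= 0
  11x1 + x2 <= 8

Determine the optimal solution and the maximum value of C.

x1 = 0, x2 = 17/3, maximum C = -68

Extreme points and C = -x1 - 12x2:
  (0, 17/3) → C = -68
  (14/75, 446/75) → C = -5366/75
  (0, 8) → C = -96

The binding constraints are 9x1 - 6x2 = -34 and x1 = 0.
Solving simultaneously gives x1 = 0, x2 = 17/3.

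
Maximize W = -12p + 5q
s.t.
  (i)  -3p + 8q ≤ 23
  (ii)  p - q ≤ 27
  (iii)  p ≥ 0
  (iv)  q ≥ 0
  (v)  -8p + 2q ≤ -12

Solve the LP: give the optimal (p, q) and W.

The optimum lies where -3p + 8q = 23 and -8p + 2q = -12.
Solving simultaneously gives p = 71/29, q = 110/29.

p = 71/29, q = 110/29, maximum W = -302/29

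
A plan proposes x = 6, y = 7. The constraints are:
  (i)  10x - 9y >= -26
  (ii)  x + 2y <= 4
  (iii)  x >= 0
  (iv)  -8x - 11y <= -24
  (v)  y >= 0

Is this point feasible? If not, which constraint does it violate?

Constraint (ii): x + 2y = 20, which is not ≤ 4. All other constraints are satisfied.

not feasible — violates (ii)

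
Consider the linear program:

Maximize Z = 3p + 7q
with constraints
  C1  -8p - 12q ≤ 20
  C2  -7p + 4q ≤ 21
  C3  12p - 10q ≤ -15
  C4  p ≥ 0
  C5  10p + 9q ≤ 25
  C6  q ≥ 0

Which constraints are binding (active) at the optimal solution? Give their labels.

C4 and C5

Vertices and Z = 3p + 7q:
  (0, 3/2) → Z = 21/2
  (115/208, 225/104) → Z = 3495/208
  (0, 25/9) → Z = 175/9

The maximum is at (0, 25/9). Substituting into each constraint, equality holds for C4 and C5; the remaining constraints have slack.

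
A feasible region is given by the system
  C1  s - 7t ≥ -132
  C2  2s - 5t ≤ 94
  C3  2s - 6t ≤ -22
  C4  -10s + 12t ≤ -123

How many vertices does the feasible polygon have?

3

Of the 6 pairwise boundary intersections, those satisfying every inequality are:
  (319/4, 121/4)
  (2445/58, 1443/58)
  (167/6, 233/18)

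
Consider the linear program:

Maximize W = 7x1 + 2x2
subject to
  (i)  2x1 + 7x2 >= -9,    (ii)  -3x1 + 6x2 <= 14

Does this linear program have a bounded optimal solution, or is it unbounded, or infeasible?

unbounded

From the feasible point (-152/33, 1/33), moving in the direction (7, -2) keeps every constraint satisfied while W increases without bound.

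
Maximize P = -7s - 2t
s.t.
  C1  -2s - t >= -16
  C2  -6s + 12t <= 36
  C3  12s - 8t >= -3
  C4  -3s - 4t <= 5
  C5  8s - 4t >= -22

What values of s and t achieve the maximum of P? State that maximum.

Corner points and P = -7s - 2t:
  (26/5, 28/5) → P = -238/5
  (69/5, -58/5) → P = -367/5
  (21/8, 69/16) → P = -27
  (-13/18, -17/24) → P = 233/36

s = -13/18, t = -17/24, maximum P = 233/36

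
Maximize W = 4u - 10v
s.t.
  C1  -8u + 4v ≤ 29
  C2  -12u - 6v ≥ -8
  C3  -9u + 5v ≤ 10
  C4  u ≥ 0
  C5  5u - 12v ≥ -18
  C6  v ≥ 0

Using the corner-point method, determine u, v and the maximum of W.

Extreme points and W = 4u - 10v:
  (0, 4/3) → W = -40/3
  (2/3, 0) → W = 8/3
  (0, 0) → W = 0

The optimum lies where -12u - 6v = -8 and v = 0.
Solving simultaneously gives u = 2/3, v = 0.

u = 2/3, v = 0, maximum W = 8/3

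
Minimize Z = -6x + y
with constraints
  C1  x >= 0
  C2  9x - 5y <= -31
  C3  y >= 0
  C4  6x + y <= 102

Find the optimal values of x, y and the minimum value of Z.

x = 479/39, y = 368/13, minimum Z = -590/13

Vertices and Z = -6x + y:
  (0, 31/5) → Z = 31/5
  (0, 102) → Z = 102
  (479/39, 368/13) → Z = -590/13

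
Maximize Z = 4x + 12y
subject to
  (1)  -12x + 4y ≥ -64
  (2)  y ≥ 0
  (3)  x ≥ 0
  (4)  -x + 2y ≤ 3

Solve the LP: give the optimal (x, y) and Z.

At the optimal vertex, -12x + 4y = -64 and -x + 2y = 3.
Solving simultaneously gives x = 7, y = 5.

x = 7, y = 5, maximum Z = 88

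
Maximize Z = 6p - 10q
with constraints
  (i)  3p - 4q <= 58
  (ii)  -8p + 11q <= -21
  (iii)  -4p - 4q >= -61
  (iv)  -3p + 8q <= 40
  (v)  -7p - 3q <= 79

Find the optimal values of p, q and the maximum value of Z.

p = -142/37, q = -643/37, maximum Z = 5578/37

Extreme points and Z = 6p - 10q:
  (17, -7/4) → Z = 239/2
  (-142/37, -643/37) → Z = 5578/37
  (755/76, 101/19) → Z = 245/38
  (-806/101, -779/101) → Z = 2954/101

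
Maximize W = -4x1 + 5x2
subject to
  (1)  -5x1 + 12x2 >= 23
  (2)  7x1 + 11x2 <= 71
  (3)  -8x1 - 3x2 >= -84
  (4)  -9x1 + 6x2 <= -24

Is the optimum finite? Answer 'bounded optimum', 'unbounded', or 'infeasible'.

The boundaries -5x1 + 12x2 = 23 and 7x1 + 11x2 = 71 meet at (599/139, 516/139), but that point violates -9x1 + 6x2 ≤ -24. Every candidate vertex is excluded by some other constraint, so the feasible region is empty.

infeasible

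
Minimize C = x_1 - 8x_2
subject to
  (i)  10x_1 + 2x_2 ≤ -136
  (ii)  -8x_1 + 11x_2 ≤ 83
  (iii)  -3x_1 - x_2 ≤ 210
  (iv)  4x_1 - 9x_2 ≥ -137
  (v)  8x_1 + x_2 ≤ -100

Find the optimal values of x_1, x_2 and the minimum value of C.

x_1 = -277/21, x_2 = -43/21, minimum C = 67/21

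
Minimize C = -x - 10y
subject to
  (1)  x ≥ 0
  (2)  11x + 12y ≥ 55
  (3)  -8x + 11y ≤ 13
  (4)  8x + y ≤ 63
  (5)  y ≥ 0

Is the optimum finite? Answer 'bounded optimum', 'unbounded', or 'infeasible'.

bounded optimum

Feasible corners and C = -x - 10y:
  (449/217, 583/217) → C = -897/31
  (5, 0) → C = -5
  (85/12, 19/3) → C = -845/12
  (63/8, 0) → C = -63/8
The feasible region has finitely many vertices and no improving ray; the minimum is -845/12 at (85/12, 19/3).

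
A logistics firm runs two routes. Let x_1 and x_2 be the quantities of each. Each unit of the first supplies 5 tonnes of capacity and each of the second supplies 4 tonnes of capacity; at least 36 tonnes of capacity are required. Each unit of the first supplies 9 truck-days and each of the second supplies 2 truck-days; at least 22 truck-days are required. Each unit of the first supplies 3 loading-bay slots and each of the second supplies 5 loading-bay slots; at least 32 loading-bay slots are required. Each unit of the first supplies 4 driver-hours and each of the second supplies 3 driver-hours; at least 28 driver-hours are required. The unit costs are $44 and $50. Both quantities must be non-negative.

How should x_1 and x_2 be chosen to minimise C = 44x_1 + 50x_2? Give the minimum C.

Extreme points and C = 44x_1 + 50x_2:
  (0, 11) → C = 550
  (32/3, 0) → C = 1408/3
  (4, 4) → C = 376
  (10/19, 164/19) → C = 8640/19
The feasible region is unbounded (it extends along (0, 1), (1, 0)), but C strictly increases along every unbounded feasible direction, so there is no improving ray and the minimum is attained at a vertex.

The optimum lies where 5x_1 + 4x_2 = 36 and 3x_1 + 5x_2 = 32.
Solving simultaneously gives x_1 = 4, x_2 = 4.

x_1 = 4, x_2 = 4, minimum C = 376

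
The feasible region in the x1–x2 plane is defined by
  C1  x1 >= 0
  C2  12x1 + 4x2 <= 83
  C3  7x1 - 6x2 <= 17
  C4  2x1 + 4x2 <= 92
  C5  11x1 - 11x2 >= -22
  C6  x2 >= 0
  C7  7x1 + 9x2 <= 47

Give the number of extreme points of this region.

Of the 21 pairwise boundary intersections, those satisfying every inequality are:
  (0, 2)
  (0, 0)
  (17/7, 0)
  (29/7, 2)
  (29/16, 61/16)

5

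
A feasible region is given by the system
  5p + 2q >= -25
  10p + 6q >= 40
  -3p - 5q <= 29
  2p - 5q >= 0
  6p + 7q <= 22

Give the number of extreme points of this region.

Pairwise boundary intersections that survive every other constraint:
  (187/16, -205/16)
  (74/17, -10/17)
  (313/9, -80/3)

3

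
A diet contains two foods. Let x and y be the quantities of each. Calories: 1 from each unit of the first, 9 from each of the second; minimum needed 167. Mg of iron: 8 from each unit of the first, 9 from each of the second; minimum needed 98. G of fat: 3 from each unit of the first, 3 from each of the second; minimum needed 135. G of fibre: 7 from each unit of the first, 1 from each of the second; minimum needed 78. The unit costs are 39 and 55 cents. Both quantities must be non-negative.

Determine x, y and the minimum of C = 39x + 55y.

x = 119/4, y = 61/4, minimum C = 1999

Corner points and C = 39x + 55y:
  (0, 78) → C = 4290
  (167, 0) → C = 6513
  (119/4, 61/4) → C = 1999
  (11/2, 79/2) → C = 2387
The feasible region is unbounded (it extends along (0, 1), (1, 0)), but C strictly increases along every unbounded feasible direction, so there is no improving ray and the minimum is attained at a vertex.

The binding constraints are x + 9y = 167 and 3x + 3y = 135.
Solving simultaneously gives x = 119/4, y = 61/4.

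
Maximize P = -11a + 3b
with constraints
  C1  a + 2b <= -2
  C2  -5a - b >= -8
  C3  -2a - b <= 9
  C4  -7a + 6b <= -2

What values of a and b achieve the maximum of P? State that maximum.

a = -52/19, b = -67/19, maximum P = 371/19

Feasible corners and P = -11a + 3b:
  (2, -2) → P = -28
  (-2/5, -4/5) → P = 2
  (17/3, -61/3) → P = -370/3
  (-52/19, -67/19) → P = 371/19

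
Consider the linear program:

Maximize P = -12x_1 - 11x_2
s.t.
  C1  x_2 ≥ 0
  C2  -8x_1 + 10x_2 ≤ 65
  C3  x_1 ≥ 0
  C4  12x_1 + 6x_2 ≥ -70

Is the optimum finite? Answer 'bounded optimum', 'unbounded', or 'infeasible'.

Extreme points and P = -12x_1 - 11x_2:
  (0, 0) → P = 0
  (0, 13/2) → P = -143/2
The feasible region has finitely many vertices and no improving ray; the maximum is 0 at (0, 0).

bounded optimum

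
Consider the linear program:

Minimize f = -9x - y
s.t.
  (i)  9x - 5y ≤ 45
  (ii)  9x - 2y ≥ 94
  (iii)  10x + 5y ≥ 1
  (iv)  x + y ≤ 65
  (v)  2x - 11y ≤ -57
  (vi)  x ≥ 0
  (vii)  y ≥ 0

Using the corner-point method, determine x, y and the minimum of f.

x = 185/7, y = 270/7, minimum f = -1935/7

Corner points and f = -9x - y:
  (380/27, 49/3) → f = -143
  (185/7, 270/7) → f = -1935/7
  (224/11, 491/11) → f = -2507/11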